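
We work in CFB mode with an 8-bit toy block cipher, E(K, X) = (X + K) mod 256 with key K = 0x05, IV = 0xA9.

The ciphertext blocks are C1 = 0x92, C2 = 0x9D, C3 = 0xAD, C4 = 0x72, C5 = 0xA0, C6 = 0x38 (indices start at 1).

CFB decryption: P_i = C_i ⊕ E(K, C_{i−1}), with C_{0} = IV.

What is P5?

P5: E(K, 0x72) = 0x77; 0xA0 ⊕ 0x77 = 0xD7.

P5 = 0xD7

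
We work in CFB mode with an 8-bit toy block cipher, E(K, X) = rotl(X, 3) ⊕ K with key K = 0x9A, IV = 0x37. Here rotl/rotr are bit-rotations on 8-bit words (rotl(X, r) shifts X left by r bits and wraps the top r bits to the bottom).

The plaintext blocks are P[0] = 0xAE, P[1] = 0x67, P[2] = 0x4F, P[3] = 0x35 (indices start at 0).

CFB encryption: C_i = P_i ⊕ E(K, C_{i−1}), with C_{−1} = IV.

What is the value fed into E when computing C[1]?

C[0]: E(K, 0x37) = 0x23; 0xAE ⊕ 0x23 = 0x8D.
C[1]: E(K, 0x8D) = 0xF6; 0x67 ⊕ 0xF6 = 0x91.
So the input to E for block [1] is 0x8D.

0x8D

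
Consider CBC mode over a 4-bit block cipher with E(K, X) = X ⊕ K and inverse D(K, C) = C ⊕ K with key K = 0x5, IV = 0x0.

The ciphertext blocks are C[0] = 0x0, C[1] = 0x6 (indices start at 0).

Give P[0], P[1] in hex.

CBC decryption: P_i = D(K, C_i) ⊕ C_{i−1}, with C_{−1} = IV.
P[0]: D(K, 0x0) = 0x5; 0x5 ⊕ 0x0 = 0x5.
P[1]: D(K, 0x6) = 0x3; 0x3 ⊕ 0x0 = 0x3.

P[0] = 0x5, P[1] = 0x3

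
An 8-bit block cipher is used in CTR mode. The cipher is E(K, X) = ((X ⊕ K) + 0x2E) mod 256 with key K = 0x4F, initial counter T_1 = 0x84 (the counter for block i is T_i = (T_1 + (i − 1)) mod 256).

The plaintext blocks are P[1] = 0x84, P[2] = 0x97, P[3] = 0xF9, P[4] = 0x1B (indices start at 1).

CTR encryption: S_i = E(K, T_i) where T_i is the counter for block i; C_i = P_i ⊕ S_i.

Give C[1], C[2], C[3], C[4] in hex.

C[1]: T = 0x84, S = E(K, T) = 0xF9; 0x84 ⊕ 0xF9 = 0x7D.
C[2]: T = 0x85, S = E(K, T) = 0xF8; 0x97 ⊕ 0xF8 = 0x6F.
C[3]: T = 0x86, S = E(K, T) = 0xF7; 0xF9 ⊕ 0xF7 = 0x0E.
C[4]: T = 0x87, S = E(K, T) = 0xF6; 0x1B ⊕ 0xF6 = 0xED.

C[1] = 0x7D, C[2] = 0x6F, C[3] = 0x0E, C[4] = 0xED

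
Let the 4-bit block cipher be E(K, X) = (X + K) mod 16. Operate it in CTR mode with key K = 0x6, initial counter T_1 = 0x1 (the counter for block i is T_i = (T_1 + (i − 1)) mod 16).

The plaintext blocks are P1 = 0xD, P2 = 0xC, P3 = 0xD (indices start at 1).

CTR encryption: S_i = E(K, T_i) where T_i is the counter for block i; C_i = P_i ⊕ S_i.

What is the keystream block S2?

0x8

C1: T = 0x1, S = E(K, T) = 0x7; 0xD ⊕ 0x7 = 0xA.
C2: T = 0x2, S = E(K, T) = 0x8; 0xC ⊕ 0x8 = 0x4.
So S2 = 0x8.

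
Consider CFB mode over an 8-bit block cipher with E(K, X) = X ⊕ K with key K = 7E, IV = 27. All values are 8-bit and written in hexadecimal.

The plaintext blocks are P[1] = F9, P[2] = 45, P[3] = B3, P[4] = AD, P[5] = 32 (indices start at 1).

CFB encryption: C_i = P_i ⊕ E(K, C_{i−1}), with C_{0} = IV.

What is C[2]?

C[2] = 9B

C[1]: E(K, 27) = 59; F9 ⊕ 59 = A0.
C[2]: E(K, A0) = DE; 45 ⊕ DE = 9B.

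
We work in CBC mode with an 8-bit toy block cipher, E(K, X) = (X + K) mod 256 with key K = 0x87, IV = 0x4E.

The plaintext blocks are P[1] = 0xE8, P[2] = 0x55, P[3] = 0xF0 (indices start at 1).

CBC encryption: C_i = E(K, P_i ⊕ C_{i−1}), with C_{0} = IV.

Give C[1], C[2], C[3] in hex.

C[1]: P[1] ⊕ 0x4E = 0xA6; E(K, 0xA6) = 0x2D.
C[2]: P[2] ⊕ 0x2D = 0x78; E(K, 0x78) = 0xFF.
C[3]: P[3] ⊕ 0xFF = 0x0F; E(K, 0x0F) = 0x96.

C[1] = 0x2D, C[2] = 0xFF, C[3] = 0x96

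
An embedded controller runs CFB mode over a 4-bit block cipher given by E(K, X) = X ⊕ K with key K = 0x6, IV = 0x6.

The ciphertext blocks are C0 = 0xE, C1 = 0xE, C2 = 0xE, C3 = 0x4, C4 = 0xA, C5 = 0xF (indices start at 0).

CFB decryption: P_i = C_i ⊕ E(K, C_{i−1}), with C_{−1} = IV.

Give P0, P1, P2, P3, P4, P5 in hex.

P0: E(K, 0x6) = 0x0; 0xE ⊕ 0x0 = 0xE.
P1: E(K, 0xE) = 0x8; 0xE ⊕ 0x8 = 0x6.
P2: E(K, 0xE) = 0x8; 0xE ⊕ 0x8 = 0x6.
P3: E(K, 0xE) = 0x8; 0x4 ⊕ 0x8 = 0xC.
P4: E(K, 0x4) = 0x2; 0xA ⊕ 0x2 = 0x8.
P5: E(K, 0xA) = 0xC; 0xF ⊕ 0xC = 0x3.

P0 = 0xE, P1 = 0x6, P2 = 0x6, P3 = 0xC, P4 = 0x8, P5 = 0x3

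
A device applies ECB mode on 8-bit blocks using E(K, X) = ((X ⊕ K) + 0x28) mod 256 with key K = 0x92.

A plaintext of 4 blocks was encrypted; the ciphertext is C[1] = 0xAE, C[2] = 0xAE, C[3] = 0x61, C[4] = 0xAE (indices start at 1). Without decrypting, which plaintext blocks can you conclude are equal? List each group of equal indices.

P[1] = P[2] = P[4]

ECB encrypts each block independently with the same key, so equal ciphertext blocks imply equal plaintext blocks.
C[1] = C[2] = C[4] = 0xAE, so P[1] = P[2] = P[4].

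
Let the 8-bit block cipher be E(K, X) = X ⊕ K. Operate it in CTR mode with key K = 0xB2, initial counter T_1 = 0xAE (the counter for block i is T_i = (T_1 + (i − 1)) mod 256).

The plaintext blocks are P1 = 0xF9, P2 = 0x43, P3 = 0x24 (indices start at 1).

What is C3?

C3 = 0x26

CTR encryption: S_i = E(K, T_i) where T_i is the counter for block i; C_i = P_i ⊕ S_i.
C1: T = 0xAE, S = E(K, T) = 0x1C; 0xF9 ⊕ 0x1C = 0xE5.
C2: T = 0xAF, S = E(K, T) = 0x1D; 0x43 ⊕ 0x1D = 0x5E.
C3: T = 0xB0, S = E(K, T) = 0x02; 0x24 ⊕ 0x02 = 0x26.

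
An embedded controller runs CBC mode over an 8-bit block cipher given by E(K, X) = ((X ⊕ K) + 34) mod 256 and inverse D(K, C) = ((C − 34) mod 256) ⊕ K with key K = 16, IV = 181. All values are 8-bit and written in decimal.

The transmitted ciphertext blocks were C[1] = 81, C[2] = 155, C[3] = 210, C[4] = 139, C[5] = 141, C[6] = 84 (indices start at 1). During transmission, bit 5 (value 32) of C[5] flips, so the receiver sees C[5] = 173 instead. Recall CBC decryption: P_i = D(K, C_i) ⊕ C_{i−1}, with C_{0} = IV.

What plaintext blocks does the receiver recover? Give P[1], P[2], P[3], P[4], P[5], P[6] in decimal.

P[1] = 138, P[2] = 56, P[3] = 59, P[4] = 171, P[5] = 16, P[6] = 143

Only C[5] changed, to 173. In CBC, a change in C_i garbles P_i and flips the same bit in P_{i+1}. Decrypting the received ciphertext:
P[1]: D(K, 81) = 63; 63 ⊕ 181 = 138.
P[2]: D(K, 155) = 105; 105 ⊕ 81 = 56.
P[3]: D(K, 210) = 160; 160 ⊕ 155 = 59.
P[4]: D(K, 139) = 121; 121 ⊕ 210 = 171.
P[5]: D(K, 173) = 155; 155 ⊕ 139 = 16.
P[6]: D(K, 84) = 34; 34 ⊕ 173 = 143.
Blocks that differ from the original plaintext: P[5], P[6].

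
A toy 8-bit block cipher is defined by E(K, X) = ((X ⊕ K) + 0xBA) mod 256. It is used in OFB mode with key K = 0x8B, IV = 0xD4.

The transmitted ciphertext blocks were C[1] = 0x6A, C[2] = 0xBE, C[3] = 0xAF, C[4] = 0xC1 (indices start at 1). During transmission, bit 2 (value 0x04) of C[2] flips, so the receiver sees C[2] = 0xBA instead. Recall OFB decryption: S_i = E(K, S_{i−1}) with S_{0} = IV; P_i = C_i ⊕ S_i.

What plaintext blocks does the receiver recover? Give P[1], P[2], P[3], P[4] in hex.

Only C[2] changed, to 0xBA. In OFB, a change in C_i flips the same bit in P_i only; the keystream is unaffected. Decrypting the received ciphertext:
P[1]: S = E(K, 0xD4) = 0x19; 0x6A ⊕ 0x19 = 0x73.
P[2]: S = E(K, 0x19) = 0x4C; 0xBA ⊕ 0x4C = 0xF6.
P[3]: S = E(K, 0x4C) = 0x81; 0xAF ⊕ 0x81 = 0x2E.
P[4]: S = E(K, 0x81) = 0xC4; 0xC1 ⊕ 0xC4 = 0x05.
Blocks that differ from the original plaintext: P[2].

P[1] = 0x73, P[2] = 0xF6, P[3] = 0x2E, P[4] = 0x05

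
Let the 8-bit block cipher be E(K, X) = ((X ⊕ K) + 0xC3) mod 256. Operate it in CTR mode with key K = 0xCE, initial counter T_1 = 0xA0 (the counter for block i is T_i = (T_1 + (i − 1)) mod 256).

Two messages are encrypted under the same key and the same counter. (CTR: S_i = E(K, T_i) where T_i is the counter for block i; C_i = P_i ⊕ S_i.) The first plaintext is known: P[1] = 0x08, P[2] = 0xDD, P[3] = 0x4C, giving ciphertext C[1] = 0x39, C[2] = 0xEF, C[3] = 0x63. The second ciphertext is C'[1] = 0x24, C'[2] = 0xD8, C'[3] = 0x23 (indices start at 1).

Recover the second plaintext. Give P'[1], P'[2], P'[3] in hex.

In CTR with a reused counter, both messages share the same keystream S_i, so C_i ⊕ C'_i = P_i ⊕ P'_i and thus P'_i = P_i ⊕ C_i ⊕ C'_i.
P'[1]: 0x08 ⊕ 0x39 ⊕ 0x24 = 0x15.
P'[2]: 0xDD ⊕ 0xEF ⊕ 0xD8 = 0xEA.
P'[3]: 0x4C ⊕ 0x63 ⊕ 0x23 = 0x0C.

P'[1] = 0x15, P'[2] = 0xEA, P'[3] = 0x0C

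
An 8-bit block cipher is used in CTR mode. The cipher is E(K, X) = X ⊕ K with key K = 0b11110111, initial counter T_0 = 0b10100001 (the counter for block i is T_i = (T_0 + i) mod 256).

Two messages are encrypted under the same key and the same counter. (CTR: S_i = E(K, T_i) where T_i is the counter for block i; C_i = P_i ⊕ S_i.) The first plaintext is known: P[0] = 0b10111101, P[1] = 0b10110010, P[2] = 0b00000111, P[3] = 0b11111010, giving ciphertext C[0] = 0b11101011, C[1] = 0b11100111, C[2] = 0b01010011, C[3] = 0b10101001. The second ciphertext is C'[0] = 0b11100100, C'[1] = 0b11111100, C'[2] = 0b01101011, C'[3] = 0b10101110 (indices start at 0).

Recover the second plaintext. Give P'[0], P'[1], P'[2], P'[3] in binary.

In CTR with a reused counter, both messages share the same keystream S_i, so C_i ⊕ C'_i = P_i ⊕ P'_i and thus P'_i = P_i ⊕ C_i ⊕ C'_i.
P'[0]: 0b10111101 ⊕ 0b11101011 ⊕ 0b11100100 = 0b10110010.
P'[1]: 0b10110010 ⊕ 0b11100111 ⊕ 0b11111100 = 0b10101001.
P'[2]: 0b00000111 ⊕ 0b01010011 ⊕ 0b01101011 = 0b00111111.
P'[3]: 0b11111010 ⊕ 0b10101001 ⊕ 0b10101110 = 0b11111101.

P'[0] = 0b10110010, P'[1] = 0b10101001, P'[2] = 0b00111111, P'[3] = 0b11111101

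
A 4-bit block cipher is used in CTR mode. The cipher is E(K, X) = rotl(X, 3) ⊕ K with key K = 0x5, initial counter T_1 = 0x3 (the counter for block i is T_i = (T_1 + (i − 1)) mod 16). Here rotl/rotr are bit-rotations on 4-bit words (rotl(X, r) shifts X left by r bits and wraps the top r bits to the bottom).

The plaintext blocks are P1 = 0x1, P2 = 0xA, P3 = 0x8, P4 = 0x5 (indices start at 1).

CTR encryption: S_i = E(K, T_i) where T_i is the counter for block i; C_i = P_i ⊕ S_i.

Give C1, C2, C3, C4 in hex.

C1: T = 0x3, S = E(K, T) = 0xC; 0x1 ⊕ 0xC = 0xD.
C2: T = 0x4, S = E(K, T) = 0x7; 0xA ⊕ 0x7 = 0xD.
C3: T = 0x5, S = E(K, T) = 0xF; 0x8 ⊕ 0xF = 0x7.
C4: T = 0x6, S = E(K, T) = 0x6; 0x5 ⊕ 0x6 = 0x3.

C1 = 0xD, C2 = 0xD, C3 = 0x7, C4 = 0x3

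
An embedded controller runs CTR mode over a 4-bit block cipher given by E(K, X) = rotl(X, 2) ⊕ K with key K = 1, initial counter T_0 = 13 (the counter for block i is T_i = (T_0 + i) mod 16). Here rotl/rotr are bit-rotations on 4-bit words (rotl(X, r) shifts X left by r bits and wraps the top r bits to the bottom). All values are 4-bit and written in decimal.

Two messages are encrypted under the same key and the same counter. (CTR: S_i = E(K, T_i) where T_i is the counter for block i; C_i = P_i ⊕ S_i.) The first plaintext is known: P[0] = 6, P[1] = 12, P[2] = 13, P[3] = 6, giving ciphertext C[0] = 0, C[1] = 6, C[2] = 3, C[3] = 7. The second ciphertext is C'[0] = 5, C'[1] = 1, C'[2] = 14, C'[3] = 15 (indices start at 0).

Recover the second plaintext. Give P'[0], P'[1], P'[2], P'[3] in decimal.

P'[0] = 3, P'[1] = 11, P'[2] = 0, P'[3] = 14

In CTR with a reused counter, both messages share the same keystream S_i, so C_i ⊕ C'_i = P_i ⊕ P'_i and thus P'_i = P_i ⊕ C_i ⊕ C'_i.
P'[0]: 6 ⊕ 0 ⊕ 5 = 3.
P'[1]: 12 ⊕ 6 ⊕ 1 = 11.
P'[2]: 13 ⊕ 3 ⊕ 14 = 0.
P'[3]: 6 ⊕ 7 ⊕ 15 = 14.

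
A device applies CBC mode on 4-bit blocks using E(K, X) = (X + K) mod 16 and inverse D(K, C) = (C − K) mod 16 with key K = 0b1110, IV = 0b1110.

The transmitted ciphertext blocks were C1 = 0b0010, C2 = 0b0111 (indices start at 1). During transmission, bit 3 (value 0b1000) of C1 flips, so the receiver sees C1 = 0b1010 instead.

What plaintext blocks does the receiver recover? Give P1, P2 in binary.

CBC decryption: P_i = D(K, C_i) ⊕ C_{i−1}, with C_{0} = IV.
Only C1 changed, to 0b1010. In CBC, a change in C_i garbles P_i and flips the same bit in P_{i+1}. Decrypting the received ciphertext:
P1: D(K, 0b1010) = 0b1100; 0b1100 ⊕ 0b1110 = 0b0010.
P2: D(K, 0b0111) = 0b1001; 0b1001 ⊕ 0b1010 = 0b0011.
Blocks that differ from the original plaintext: P1, P2.

P1 = 0b0010, P2 = 0b0011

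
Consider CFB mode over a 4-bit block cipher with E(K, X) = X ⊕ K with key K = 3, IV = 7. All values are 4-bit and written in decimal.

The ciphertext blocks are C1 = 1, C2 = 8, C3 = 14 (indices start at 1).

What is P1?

CFB decryption: P_i = C_i ⊕ E(K, C_{i−1}), with C_{0} = IV.
P1: E(K, 7) = 4; 1 ⊕ 4 = 5.

P1 = 5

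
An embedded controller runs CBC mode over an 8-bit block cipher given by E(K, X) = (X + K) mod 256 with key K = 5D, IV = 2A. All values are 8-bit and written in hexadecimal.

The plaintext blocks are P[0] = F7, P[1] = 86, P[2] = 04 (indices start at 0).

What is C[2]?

C[2] = 7A

CBC encryption: C_i = E(K, P_i ⊕ C_{i−1}), with C_{−1} = IV.
C[0]: P[0] ⊕ 2A = DD; E(K, DD) = 3A.
C[1]: P[1] ⊕ 3A = BC; E(K, BC) = 19.
C[2]: P[2] ⊕ 19 = 1D; E(K, 1D) = 7A.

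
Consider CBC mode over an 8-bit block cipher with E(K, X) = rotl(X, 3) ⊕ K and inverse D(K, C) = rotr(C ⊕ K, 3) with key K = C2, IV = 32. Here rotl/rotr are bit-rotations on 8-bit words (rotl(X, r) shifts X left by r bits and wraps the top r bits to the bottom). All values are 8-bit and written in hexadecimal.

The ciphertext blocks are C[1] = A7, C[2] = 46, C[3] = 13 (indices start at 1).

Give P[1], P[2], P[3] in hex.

P[1] = 9E, P[2] = 37, P[3] = 7C

CBC decryption: P_i = D(K, C_i) ⊕ C_{i−1}, with C_{0} = IV.
P[1]: D(K, A7) = AC; AC ⊕ 32 = 9E.
P[2]: D(K, 46) = 90; 90 ⊕ A7 = 37.
P[3]: D(K, 13) = 3A; 3A ⊕ 46 = 7C.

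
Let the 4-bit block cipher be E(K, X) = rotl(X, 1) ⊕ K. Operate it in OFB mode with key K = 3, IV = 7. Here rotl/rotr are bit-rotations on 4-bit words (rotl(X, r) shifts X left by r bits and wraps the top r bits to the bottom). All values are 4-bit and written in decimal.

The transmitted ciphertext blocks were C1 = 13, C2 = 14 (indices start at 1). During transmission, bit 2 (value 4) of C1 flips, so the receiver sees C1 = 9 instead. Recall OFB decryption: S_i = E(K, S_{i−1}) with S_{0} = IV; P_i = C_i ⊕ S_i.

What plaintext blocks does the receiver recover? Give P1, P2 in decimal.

Only C1 changed, to 9. In OFB, a change in C_i flips the same bit in P_i only; the keystream is unaffected. Decrypting the received ciphertext:
P1: S = E(K, 7) = 13; 9 ⊕ 13 = 4.
P2: S = E(K, 13) = 8; 14 ⊕ 8 = 6.
Blocks that differ from the original plaintext: P1.

P1 = 4, P2 = 6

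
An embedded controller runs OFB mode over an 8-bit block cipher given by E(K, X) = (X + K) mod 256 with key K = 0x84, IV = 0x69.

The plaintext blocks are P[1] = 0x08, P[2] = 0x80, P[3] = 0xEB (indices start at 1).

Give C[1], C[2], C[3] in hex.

C[1] = 0xE5, C[2] = 0xF1, C[3] = 0x1E

OFB encryption: S_i = E(K, S_{i−1}) with S_{0} = IV; C_i = P_i ⊕ S_i.
C[1]: S = E(K, 0x69) = 0xED; 0x08 ⊕ 0xED = 0xE5.
C[2]: S = E(K, 0xED) = 0x71; 0x80 ⊕ 0x71 = 0xF1.
C[3]: S = E(K, 0x71) = 0xF5; 0xEB ⊕ 0xF5 = 0x1E.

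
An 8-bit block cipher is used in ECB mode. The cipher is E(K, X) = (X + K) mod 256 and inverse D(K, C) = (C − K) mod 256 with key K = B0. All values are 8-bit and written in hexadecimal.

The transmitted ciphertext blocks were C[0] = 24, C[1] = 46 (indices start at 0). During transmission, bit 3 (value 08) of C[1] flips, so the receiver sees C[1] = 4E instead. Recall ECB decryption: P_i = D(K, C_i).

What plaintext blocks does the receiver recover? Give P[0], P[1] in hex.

Only C[1] changed, to 4E. In ECB, a change in C_i affects only P_i. Decrypting the received ciphertext:
P[0]: D(K, 24) = 74.
P[1]: D(K, 4E) = 9E.
Blocks that differ from the original plaintext: P[1].

P[0] = 74, P[1] = 9E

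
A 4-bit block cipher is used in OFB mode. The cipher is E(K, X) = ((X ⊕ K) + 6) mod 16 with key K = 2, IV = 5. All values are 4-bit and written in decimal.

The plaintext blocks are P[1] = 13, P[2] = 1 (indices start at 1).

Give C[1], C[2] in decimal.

OFB encryption: S_i = E(K, S_{i−1}) with S_{0} = IV; C_i = P_i ⊕ S_i.
C[1]: S = E(K, 5) = 13; 13 ⊕ 13 = 0.
C[2]: S = E(K, 13) = 5; 1 ⊕ 5 = 4.

C[1] = 0, C[2] = 4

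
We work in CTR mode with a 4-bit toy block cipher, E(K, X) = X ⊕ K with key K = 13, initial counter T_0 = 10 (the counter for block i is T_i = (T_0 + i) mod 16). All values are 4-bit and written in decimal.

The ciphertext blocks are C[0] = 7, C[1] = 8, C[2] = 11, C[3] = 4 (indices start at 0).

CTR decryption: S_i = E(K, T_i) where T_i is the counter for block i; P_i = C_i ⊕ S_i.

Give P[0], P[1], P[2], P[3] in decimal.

P[0]: T = 10, S = E(K, T) = 7; 7 ⊕ 7 = 0.
P[1]: T = 11, S = E(K, T) = 6; 8 ⊕ 6 = 14.
P[2]: T = 12, S = E(K, T) = 1; 11 ⊕ 1 = 10.
P[3]: T = 13, S = E(K, T) = 0; 4 ⊕ 0 = 4.

P[0] = 0, P[1] = 14, P[2] = 10, P[3] = 4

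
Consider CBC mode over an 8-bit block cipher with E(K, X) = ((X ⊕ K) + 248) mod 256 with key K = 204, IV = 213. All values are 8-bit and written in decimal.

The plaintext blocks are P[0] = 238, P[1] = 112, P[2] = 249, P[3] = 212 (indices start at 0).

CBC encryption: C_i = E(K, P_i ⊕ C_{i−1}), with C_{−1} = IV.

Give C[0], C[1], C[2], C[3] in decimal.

C[0]: P[0] ⊕ 213 = 59; E(K, 59) = 239.
C[1]: P[1] ⊕ 239 = 159; E(K, 159) = 75.
C[2]: P[2] ⊕ 75 = 178; E(K, 178) = 118.
C[3]: P[3] ⊕ 118 = 162; E(K, 162) = 102.

C[0] = 239, C[1] = 75, C[2] = 118, C[3] = 102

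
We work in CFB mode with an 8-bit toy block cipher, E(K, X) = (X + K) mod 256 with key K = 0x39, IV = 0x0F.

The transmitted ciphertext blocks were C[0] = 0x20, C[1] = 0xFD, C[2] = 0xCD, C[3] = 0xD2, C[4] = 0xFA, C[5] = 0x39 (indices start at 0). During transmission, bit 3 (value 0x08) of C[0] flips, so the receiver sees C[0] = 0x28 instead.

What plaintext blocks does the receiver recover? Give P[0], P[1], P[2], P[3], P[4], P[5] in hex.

P[0] = 0x60, P[1] = 0x9C, P[2] = 0xFB, P[3] = 0xD4, P[4] = 0xF1, P[5] = 0x0A

CFB decryption: P_i = C_i ⊕ E(K, C_{i−1}), with C_{−1} = IV.
Only C[0] changed, to 0x28. In CFB, a change in C_i flips the same bit in P_i and garbles P_{i+1}. Decrypting the received ciphertext:
P[0]: E(K, 0x0F) = 0x48; 0x28 ⊕ 0x48 = 0x60.
P[1]: E(K, 0x28) = 0x61; 0xFD ⊕ 0x61 = 0x9C.
P[2]: E(K, 0xFD) = 0x36; 0xCD ⊕ 0x36 = 0xFB.
P[3]: E(K, 0xCD) = 0x06; 0xD2 ⊕ 0x06 = 0xD4.
P[4]: E(K, 0xD2) = 0x0B; 0xFA ⊕ 0x0B = 0xF1.
P[5]: E(K, 0xFA) = 0x33; 0x39 ⊕ 0x33 = 0x0A.
Blocks that differ from the original plaintext: P[0], P[1].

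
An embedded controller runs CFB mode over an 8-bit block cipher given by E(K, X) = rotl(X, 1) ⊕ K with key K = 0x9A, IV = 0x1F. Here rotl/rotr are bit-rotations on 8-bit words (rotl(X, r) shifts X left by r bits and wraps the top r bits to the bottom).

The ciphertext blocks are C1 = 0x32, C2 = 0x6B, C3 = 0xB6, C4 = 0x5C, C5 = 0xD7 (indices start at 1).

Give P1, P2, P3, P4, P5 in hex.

CFB decryption: P_i = C_i ⊕ E(K, C_{i−1}), with C_{0} = IV.
P1: E(K, 0x1F) = 0xA4; 0x32 ⊕ 0xA4 = 0x96.
P2: E(K, 0x32) = 0xFE; 0x6B ⊕ 0xFE = 0x95.
P3: E(K, 0x6B) = 0x4C; 0xB6 ⊕ 0x4C = 0xFA.
P4: E(K, 0xB6) = 0xF7; 0x5C ⊕ 0xF7 = 0xAB.
P5: E(K, 0x5C) = 0x22; 0xD7 ⊕ 0x22 = 0xF5.

P1 = 0x96, P2 = 0x95, P3 = 0xFA, P4 = 0xAB, P5 = 0xF5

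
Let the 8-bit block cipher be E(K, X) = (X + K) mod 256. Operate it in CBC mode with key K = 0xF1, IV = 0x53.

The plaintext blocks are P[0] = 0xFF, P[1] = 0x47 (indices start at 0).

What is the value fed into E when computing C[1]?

CBC encryption: C_i = E(K, P_i ⊕ C_{i−1}), with C_{−1} = IV.
C[0]: P[0] ⊕ 0x53 = 0xAC; E(K, 0xAC) = 0x9D.
C[1]: P[1] ⊕ 0x9D = 0xDA; E(K, 0xDA) = 0xCB.
So the input to E for block [1] is 0xDA.

0xDA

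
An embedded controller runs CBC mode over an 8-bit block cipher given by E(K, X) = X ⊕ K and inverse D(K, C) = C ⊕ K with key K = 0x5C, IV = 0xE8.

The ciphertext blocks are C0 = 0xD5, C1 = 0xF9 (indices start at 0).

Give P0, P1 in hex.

P0 = 0x61, P1 = 0x70

CBC decryption: P_i = D(K, C_i) ⊕ C_{i−1}, with C_{−1} = IV.
P0: D(K, 0xD5) = 0x89; 0x89 ⊕ 0xE8 = 0x61.
P1: D(K, 0xF9) = 0xA5; 0xA5 ⊕ 0xD5 = 0x70.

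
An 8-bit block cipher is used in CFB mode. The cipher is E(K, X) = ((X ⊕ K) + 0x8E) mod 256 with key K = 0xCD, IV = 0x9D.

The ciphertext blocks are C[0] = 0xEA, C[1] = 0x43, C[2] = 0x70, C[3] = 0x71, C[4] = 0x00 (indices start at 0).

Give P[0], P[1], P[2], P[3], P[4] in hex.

P[0] = 0x34, P[1] = 0xF6, P[2] = 0x6C, P[3] = 0x3A, P[4] = 0x4A

CFB decryption: P_i = C_i ⊕ E(K, C_{i−1}), with C_{−1} = IV.
P[0]: E(K, 0x9D) = 0xDE; 0xEA ⊕ 0xDE = 0x34.
P[1]: E(K, 0xEA) = 0xB5; 0x43 ⊕ 0xB5 = 0xF6.
P[2]: E(K, 0x43) = 0x1C; 0x70 ⊕ 0x1C = 0x6C.
P[3]: E(K, 0x70) = 0x4B; 0x71 ⊕ 0x4B = 0x3A.
P[4]: E(K, 0x71) = 0x4A; 0x00 ⊕ 0x4A = 0x4A.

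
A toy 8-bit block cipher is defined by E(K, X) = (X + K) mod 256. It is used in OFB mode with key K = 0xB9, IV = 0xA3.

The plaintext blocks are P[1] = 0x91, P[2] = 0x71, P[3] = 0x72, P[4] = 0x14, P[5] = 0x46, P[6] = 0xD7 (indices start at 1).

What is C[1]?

OFB encryption: S_i = E(K, S_{i−1}) with S_{0} = IV; C_i = P_i ⊕ S_i.
C[1]: S = E(K, 0xA3) = 0x5C; 0x91 ⊕ 0x5C = 0xCD.

C[1] = 0xCD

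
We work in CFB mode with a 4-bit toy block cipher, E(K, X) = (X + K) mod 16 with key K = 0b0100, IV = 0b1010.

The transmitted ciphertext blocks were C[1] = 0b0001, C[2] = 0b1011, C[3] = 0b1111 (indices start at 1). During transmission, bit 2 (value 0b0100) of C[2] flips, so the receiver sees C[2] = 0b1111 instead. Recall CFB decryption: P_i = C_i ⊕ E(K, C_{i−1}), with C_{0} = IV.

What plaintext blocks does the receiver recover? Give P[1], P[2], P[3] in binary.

Only C[2] changed, to 0b1111. In CFB, a change in C_i flips the same bit in P_i and garbles P_{i+1}. Decrypting the received ciphertext:
P[1]: E(K, 0b1010) = 0b1110; 0b0001 ⊕ 0b1110 = 0b1111.
P[2]: E(K, 0b0001) = 0b0101; 0b1111 ⊕ 0b0101 = 0b1010.
P[3]: E(K, 0b1111) = 0b0011; 0b1111 ⊕ 0b0011 = 0b1100.
Blocks that differ from the original plaintext: P[2], P[3].

P[1] = 0b1111, P[2] = 0b1010, P[3] = 0b1100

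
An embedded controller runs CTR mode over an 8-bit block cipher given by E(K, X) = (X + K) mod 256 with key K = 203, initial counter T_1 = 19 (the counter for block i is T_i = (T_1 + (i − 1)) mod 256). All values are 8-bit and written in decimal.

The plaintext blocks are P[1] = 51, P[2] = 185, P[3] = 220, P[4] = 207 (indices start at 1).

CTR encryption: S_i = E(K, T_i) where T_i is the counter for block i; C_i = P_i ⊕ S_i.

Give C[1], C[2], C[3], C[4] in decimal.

C[1]: T = 19, S = E(K, T) = 222; 51 ⊕ 222 = 237.
C[2]: T = 20, S = E(K, T) = 223; 185 ⊕ 223 = 102.
C[3]: T = 21, S = E(K, T) = 224; 220 ⊕ 224 = 60.
C[4]: T = 22, S = E(K, T) = 225; 207 ⊕ 225 = 46.

C[1] = 237, C[2] = 102, C[3] = 60, C[4] = 46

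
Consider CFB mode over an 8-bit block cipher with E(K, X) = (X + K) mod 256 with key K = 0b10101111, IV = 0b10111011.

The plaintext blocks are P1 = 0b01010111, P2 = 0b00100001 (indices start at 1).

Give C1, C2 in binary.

C1 = 0b00111101, C2 = 0b11001101

CFB encryption: C_i = P_i ⊕ E(K, C_{i−1}), with C_{0} = IV.
C1: E(K, 0b10111011) = 0b01101010; 0b01010111 ⊕ 0b01101010 = 0b00111101.
C2: E(K, 0b00111101) = 0b11101100; 0b00100001 ⊕ 0b11101100 = 0b11001101.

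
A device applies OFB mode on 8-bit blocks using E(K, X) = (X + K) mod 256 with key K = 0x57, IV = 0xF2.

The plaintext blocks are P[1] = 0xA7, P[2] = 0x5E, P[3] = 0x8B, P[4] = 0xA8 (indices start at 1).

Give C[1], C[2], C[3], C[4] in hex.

OFB encryption: S_i = E(K, S_{i−1}) with S_{0} = IV; C_i = P_i ⊕ S_i.
C[1]: S = E(K, 0xF2) = 0x49; 0xA7 ⊕ 0x49 = 0xEE.
C[2]: S = E(K, 0x49) = 0xA0; 0x5E ⊕ 0xA0 = 0xFE.
C[3]: S = E(K, 0xA0) = 0xF7; 0x8B ⊕ 0xF7 = 0x7C.
C[4]: S = E(K, 0xF7) = 0x4E; 0xA8 ⊕ 0x4E = 0xE6.

C[1] = 0xEE, C[2] = 0xFE, C[3] = 0x7C, C[4] = 0xE6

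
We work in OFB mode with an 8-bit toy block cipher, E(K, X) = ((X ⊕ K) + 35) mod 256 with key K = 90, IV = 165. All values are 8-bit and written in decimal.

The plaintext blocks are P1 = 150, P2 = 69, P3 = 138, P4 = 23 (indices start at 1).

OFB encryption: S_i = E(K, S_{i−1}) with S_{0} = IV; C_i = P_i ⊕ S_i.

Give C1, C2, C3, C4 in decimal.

C1 = 180, C2 = 222, C3 = 110, C4 = 246

C1: S = E(K, 165) = 34; 150 ⊕ 34 = 180.
C2: S = E(K, 34) = 155; 69 ⊕ 155 = 222.
C3: S = E(K, 155) = 228; 138 ⊕ 228 = 110.
C4: S = E(K, 228) = 225; 23 ⊕ 225 = 246.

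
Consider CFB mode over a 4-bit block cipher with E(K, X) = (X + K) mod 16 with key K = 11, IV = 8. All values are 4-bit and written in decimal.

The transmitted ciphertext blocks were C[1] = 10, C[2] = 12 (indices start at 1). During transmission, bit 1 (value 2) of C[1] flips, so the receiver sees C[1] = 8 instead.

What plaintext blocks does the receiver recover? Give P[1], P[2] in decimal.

P[1] = 11, P[2] = 15

CFB decryption: P_i = C_i ⊕ E(K, C_{i−1}), with C_{0} = IV.
Only C[1] changed, to 8. In CFB, a change in C_i flips the same bit in P_i and garbles P_{i+1}. Decrypting the received ciphertext:
P[1]: E(K, 8) = 3; 8 ⊕ 3 = 11.
P[2]: E(K, 8) = 3; 12 ⊕ 3 = 15.
Blocks that differ from the original plaintext: P[1], P[2].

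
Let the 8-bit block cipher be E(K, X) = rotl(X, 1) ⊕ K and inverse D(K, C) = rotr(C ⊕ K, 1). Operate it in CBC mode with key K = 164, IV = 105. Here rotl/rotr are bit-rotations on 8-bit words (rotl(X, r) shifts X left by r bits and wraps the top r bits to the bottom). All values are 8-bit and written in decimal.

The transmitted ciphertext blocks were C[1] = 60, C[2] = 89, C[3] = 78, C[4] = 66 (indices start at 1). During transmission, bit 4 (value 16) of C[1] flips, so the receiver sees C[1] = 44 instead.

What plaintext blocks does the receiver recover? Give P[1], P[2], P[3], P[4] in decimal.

P[1] = 45, P[2] = 210, P[3] = 44, P[4] = 61

CBC decryption: P_i = D(K, C_i) ⊕ C_{i−1}, with C_{0} = IV.
Only C[1] changed, to 44. In CBC, a change in C_i garbles P_i and flips the same bit in P_{i+1}. Decrypting the received ciphertext:
P[1]: D(K, 44) = 68; 68 ⊕ 105 = 45.
P[2]: D(K, 89) = 254; 254 ⊕ 44 = 210.
P[3]: D(K, 78) = 117; 117 ⊕ 89 = 44.
P[4]: D(K, 66) = 115; 115 ⊕ 78 = 61.
Blocks that differ from the original plaintext: P[1], P[2].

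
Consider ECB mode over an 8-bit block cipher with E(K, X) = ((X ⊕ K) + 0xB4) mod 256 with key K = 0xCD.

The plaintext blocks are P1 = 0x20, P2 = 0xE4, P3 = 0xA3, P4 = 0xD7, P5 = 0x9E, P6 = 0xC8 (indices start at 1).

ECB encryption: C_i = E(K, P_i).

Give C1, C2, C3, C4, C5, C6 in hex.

C1: E(K, 0x20) = 0xA1.
C2: E(K, 0xE4) = 0xDD.
C3: E(K, 0xA3) = 0x22.
C4: E(K, 0xD7) = 0xCE.
C5: E(K, 0x9E) = 0x07.
C6: E(K, 0xC8) = 0xB9.

C1 = 0xA1, C2 = 0xDD, C3 = 0x22, C4 = 0xCE, C5 = 0x07, C6 = 0xB9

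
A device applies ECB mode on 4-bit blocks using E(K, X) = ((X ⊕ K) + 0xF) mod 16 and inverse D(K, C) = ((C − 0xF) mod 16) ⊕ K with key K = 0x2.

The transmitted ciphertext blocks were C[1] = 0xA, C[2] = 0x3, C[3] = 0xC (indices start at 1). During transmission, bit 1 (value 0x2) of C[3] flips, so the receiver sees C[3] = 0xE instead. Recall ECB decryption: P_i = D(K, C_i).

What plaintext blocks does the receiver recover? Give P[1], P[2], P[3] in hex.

P[1] = 0x9, P[2] = 0x6, P[3] = 0xD

Only C[3] changed, to 0xE. In ECB, a change in C_i affects only P_i. Decrypting the received ciphertext:
P[1]: D(K, 0xA) = 0x9.
P[2]: D(K, 0x3) = 0x6.
P[3]: D(K, 0xE) = 0xD.
Blocks that differ from the original plaintext: P[3].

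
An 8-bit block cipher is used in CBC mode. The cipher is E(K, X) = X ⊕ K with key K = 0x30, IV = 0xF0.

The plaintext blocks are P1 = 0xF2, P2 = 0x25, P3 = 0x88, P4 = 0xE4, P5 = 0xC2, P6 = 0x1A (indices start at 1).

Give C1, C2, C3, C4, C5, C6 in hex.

C1 = 0x32, C2 = 0x27, C3 = 0x9F, C4 = 0x4B, C5 = 0xB9, C6 = 0x93

CBC encryption: C_i = E(K, P_i ⊕ C_{i−1}), with C_{0} = IV.
C1: P1 ⊕ 0xF0 = 0x02; E(K, 0x02) = 0x32.
C2: P2 ⊕ 0x32 = 0x17; E(K, 0x17) = 0x27.
C3: P3 ⊕ 0x27 = 0xAF; E(K, 0xAF) = 0x9F.
C4: P4 ⊕ 0x9F = 0x7B; E(K, 0x7B) = 0x4B.
C5: P5 ⊕ 0x4B = 0x89; E(K, 0x89) = 0xB9.
C6: P6 ⊕ 0xB9 = 0xA3; E(K, 0xA3) = 0x93.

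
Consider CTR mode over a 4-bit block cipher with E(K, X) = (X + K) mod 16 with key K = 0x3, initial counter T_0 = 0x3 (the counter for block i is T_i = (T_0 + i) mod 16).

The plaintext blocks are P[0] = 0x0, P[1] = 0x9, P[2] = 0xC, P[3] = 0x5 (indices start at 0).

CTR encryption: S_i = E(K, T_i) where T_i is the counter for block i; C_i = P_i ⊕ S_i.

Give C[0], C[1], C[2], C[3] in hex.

C[0] = 0x6, C[1] = 0xE, C[2] = 0x4, C[3] = 0xC

C[0]: T = 0x3, S = E(K, T) = 0x6; 0x0 ⊕ 0x6 = 0x6.
C[1]: T = 0x4, S = E(K, T) = 0x7; 0x9 ⊕ 0x7 = 0xE.
C[2]: T = 0x5, S = E(K, T) = 0x8; 0xC ⊕ 0x8 = 0x4.
C[3]: T = 0x6, S = E(K, T) = 0x9; 0x5 ⊕ 0x9 = 0xC.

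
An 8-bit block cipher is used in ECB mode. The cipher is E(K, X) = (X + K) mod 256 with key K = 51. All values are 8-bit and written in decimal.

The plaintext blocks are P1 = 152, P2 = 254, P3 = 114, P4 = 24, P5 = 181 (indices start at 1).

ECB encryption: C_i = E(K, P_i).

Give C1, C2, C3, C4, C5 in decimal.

C1: E(K, 152) = 203.
C2: E(K, 254) = 49.
C3: E(K, 114) = 165.
C4: E(K, 24) = 75.
C5: E(K, 181) = 232.

C1 = 203, C2 = 49, C3 = 165, C4 = 75, C5 = 232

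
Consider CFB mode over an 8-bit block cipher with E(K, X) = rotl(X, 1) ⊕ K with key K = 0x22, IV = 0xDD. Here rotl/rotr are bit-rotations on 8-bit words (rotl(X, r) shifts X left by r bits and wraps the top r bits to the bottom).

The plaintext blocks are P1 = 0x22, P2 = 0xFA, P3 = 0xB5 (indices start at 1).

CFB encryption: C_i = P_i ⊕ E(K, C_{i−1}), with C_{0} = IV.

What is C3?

C1: E(K, 0xDD) = 0x99; 0x22 ⊕ 0x99 = 0xBB.
C2: E(K, 0xBB) = 0x55; 0xFA ⊕ 0x55 = 0xAF.
C3: E(K, 0xAF) = 0x7D; 0xB5 ⊕ 0x7D = 0xC8.

C3 = 0xC8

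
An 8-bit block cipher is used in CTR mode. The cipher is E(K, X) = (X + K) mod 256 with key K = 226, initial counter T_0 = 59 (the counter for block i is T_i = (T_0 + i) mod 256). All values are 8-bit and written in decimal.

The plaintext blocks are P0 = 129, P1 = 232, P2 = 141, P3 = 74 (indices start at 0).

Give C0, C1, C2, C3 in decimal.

C0 = 156, C1 = 246, C2 = 146, C3 = 106

CTR encryption: S_i = E(K, T_i) where T_i is the counter for block i; C_i = P_i ⊕ S_i.
C0: T = 59, S = E(K, T) = 29; 129 ⊕ 29 = 156.
C1: T = 60, S = E(K, T) = 30; 232 ⊕ 30 = 246.
C2: T = 61, S = E(K, T) = 31; 141 ⊕ 31 = 146.
C3: T = 62, S = E(K, T) = 32; 74 ⊕ 32 = 106.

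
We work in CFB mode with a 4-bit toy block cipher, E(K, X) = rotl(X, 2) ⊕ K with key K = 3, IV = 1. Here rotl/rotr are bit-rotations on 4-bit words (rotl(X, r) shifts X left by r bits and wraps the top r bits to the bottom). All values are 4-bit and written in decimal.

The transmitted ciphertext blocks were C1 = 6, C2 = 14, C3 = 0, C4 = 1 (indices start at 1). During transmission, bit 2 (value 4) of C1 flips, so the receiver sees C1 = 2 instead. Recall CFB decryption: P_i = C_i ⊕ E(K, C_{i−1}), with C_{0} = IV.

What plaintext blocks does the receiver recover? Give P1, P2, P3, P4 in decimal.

Only C1 changed, to 2. In CFB, a change in C_i flips the same bit in P_i and garbles P_{i+1}. Decrypting the received ciphertext:
P1: E(K, 1) = 7; 2 ⊕ 7 = 5.
P2: E(K, 2) = 11; 14 ⊕ 11 = 5.
P3: E(K, 14) = 8; 0 ⊕ 8 = 8.
P4: E(K, 0) = 3; 1 ⊕ 3 = 2.
Blocks that differ from the original plaintext: P1, P2.

P1 = 5, P2 = 5, P3 = 8, P4 = 2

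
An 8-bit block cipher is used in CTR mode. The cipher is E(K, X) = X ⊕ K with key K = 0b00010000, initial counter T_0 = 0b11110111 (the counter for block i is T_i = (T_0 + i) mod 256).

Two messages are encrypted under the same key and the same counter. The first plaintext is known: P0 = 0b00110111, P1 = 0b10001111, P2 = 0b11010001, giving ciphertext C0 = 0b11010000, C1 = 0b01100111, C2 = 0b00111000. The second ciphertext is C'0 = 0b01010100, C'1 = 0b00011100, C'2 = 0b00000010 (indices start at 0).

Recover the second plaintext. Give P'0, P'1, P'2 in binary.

P'0 = 0b10110011, P'1 = 0b11110100, P'2 = 0b11101011

In CTR with a reused counter, both messages share the same keystream S_i, so C_i ⊕ C'_i = P_i ⊕ P'_i and thus P'_i = P_i ⊕ C_i ⊕ C'_i.
P'0: 0b00110111 ⊕ 0b11010000 ⊕ 0b01010100 = 0b10110011.
P'1: 0b10001111 ⊕ 0b01100111 ⊕ 0b00011100 = 0b11110100.
P'2: 0b11010001 ⊕ 0b00111000 ⊕ 0b00000010 = 0b11101011.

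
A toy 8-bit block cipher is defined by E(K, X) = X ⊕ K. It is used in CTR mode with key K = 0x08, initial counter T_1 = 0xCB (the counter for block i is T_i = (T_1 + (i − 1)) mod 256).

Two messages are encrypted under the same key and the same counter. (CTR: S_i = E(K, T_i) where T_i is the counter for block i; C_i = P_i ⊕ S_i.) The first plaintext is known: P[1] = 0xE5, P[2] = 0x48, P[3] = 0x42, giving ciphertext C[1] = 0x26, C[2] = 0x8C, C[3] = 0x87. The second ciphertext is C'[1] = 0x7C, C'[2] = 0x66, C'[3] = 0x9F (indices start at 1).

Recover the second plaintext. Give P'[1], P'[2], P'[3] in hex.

P'[1] = 0xBF, P'[2] = 0xA2, P'[3] = 0x5A

In CTR with a reused counter, both messages share the same keystream S_i, so C_i ⊕ C'_i = P_i ⊕ P'_i and thus P'_i = P_i ⊕ C_i ⊕ C'_i.
P'[1]: 0xE5 ⊕ 0x26 ⊕ 0x7C = 0xBF.
P'[2]: 0x48 ⊕ 0x8C ⊕ 0x66 = 0xA2.
P'[3]: 0x42 ⊕ 0x87 ⊕ 0x9F = 0x5A.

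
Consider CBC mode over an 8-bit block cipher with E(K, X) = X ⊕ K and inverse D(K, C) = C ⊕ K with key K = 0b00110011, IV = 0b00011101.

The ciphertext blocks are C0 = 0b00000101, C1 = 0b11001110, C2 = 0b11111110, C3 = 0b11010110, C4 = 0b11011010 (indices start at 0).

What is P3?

P3 = 0b00011011

CBC decryption: P_i = D(K, C_i) ⊕ C_{i−1}, with C_{−1} = IV.
P3: D(K, 0b11010110) = 0b11100101; 0b11100101 ⊕ 0b11111110 = 0b00011011.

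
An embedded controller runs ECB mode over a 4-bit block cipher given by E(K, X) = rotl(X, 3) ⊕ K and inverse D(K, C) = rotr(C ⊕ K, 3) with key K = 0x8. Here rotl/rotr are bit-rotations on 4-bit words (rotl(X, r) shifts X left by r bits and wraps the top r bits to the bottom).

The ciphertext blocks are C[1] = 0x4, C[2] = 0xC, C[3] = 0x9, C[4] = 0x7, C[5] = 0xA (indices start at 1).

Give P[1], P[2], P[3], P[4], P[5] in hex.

P[1] = 0x9, P[2] = 0x8, P[3] = 0x2, P[4] = 0xF, P[5] = 0x4

ECB decryption: P_i = D(K, C_i).
P[1]: D(K, 0x4) = 0x9.
P[2]: D(K, 0xC) = 0x8.
P[3]: D(K, 0x9) = 0x2.
P[4]: D(K, 0x7) = 0xF.
P[5]: D(K, 0xA) = 0x4.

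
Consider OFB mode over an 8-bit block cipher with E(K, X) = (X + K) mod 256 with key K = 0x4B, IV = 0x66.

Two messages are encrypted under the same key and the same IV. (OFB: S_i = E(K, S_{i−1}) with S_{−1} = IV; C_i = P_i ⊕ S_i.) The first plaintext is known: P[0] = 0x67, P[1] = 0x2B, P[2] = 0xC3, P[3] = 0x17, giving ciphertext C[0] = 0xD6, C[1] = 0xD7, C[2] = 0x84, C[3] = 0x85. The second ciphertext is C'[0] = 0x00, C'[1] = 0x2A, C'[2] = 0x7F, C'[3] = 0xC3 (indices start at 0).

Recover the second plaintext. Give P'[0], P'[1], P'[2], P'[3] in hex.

P'[0] = 0xB1, P'[1] = 0xD6, P'[2] = 0x38, P'[3] = 0x51

In OFB with a reused IV, both messages share the same keystream S_i, so C_i ⊕ C'_i = P_i ⊕ P'_i and thus P'_i = P_i ⊕ C_i ⊕ C'_i.
P'[0]: 0x67 ⊕ 0xD6 ⊕ 0x00 = 0xB1.
P'[1]: 0x2B ⊕ 0xD7 ⊕ 0x2A = 0xD6.
P'[2]: 0xC3 ⊕ 0x84 ⊕ 0x7F = 0x38.
P'[3]: 0x17 ⊕ 0x85 ⊕ 0xC3 = 0x51.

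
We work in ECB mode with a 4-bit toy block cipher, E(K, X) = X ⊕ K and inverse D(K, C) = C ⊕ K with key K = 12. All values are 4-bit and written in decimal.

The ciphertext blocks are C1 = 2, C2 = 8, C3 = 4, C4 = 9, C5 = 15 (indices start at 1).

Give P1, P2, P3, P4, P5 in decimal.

P1 = 14, P2 = 4, P3 = 8, P4 = 5, P5 = 3

ECB decryption: P_i = D(K, C_i).
P1: D(K, 2) = 14.
P2: D(K, 8) = 4.
P3: D(K, 4) = 8.
P4: D(K, 9) = 5.
P5: D(K, 15) = 3.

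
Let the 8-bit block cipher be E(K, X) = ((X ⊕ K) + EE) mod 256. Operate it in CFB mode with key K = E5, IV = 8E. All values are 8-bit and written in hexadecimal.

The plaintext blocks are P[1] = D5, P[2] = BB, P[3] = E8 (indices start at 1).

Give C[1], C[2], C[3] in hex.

CFB encryption: C_i = P_i ⊕ E(K, C_{i−1}), with C_{0} = IV.
C[1]: E(K, 8E) = 59; D5 ⊕ 59 = 8C.
C[2]: E(K, 8C) = 57; BB ⊕ 57 = EC.
C[3]: E(K, EC) = F7; E8 ⊕ F7 = 1F.

C[1] = 8C, C[2] = EC, C[3] = 1F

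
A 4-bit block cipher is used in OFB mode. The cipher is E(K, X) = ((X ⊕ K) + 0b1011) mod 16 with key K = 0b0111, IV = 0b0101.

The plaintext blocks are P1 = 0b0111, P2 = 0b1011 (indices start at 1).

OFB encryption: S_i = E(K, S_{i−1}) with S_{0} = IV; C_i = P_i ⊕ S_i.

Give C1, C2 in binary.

C1: S = E(K, 0b0101) = 0b1101; 0b0111 ⊕ 0b1101 = 0b1010.
C2: S = E(K, 0b1101) = 0b0101; 0b1011 ⊕ 0b0101 = 0b1110.

C1 = 0b1010, C2 = 0b1110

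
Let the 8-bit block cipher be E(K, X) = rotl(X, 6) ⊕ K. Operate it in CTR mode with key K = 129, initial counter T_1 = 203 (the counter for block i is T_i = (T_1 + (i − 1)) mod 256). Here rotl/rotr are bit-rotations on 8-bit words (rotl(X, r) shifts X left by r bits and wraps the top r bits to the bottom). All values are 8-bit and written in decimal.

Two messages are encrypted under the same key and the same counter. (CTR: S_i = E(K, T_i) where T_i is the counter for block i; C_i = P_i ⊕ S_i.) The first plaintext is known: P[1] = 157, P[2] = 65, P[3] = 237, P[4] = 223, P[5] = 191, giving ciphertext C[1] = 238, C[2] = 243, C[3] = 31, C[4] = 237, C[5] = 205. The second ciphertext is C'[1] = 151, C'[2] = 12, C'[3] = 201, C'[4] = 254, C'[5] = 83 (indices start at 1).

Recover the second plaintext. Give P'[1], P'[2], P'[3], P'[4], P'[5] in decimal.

P'[1] = 228, P'[2] = 190, P'[3] = 59, P'[4] = 204, P'[5] = 33

In CTR with a reused counter, both messages share the same keystream S_i, so C_i ⊕ C'_i = P_i ⊕ P'_i and thus P'_i = P_i ⊕ C_i ⊕ C'_i.
P'[1]: 157 ⊕ 238 ⊕ 151 = 228.
P'[2]: 65 ⊕ 243 ⊕ 12 = 190.
P'[3]: 237 ⊕ 31 ⊕ 201 = 59.
P'[4]: 223 ⊕ 237 ⊕ 254 = 204.
P'[5]: 191 ⊕ 205 ⊕ 83 = 33.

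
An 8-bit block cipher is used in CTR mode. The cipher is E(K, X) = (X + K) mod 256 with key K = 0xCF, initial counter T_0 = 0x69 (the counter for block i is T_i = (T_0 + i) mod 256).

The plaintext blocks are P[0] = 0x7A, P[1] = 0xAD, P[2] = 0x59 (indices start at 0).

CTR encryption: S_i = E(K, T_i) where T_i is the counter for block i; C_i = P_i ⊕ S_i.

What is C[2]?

C[0]: T = 0x69, S = E(K, T) = 0x38; 0x7A ⊕ 0x38 = 0x42.
C[1]: T = 0x6A, S = E(K, T) = 0x39; 0xAD ⊕ 0x39 = 0x94.
C[2]: T = 0x6B, S = E(K, T) = 0x3A; 0x59 ⊕ 0x3A = 0x63.

C[2] = 0x63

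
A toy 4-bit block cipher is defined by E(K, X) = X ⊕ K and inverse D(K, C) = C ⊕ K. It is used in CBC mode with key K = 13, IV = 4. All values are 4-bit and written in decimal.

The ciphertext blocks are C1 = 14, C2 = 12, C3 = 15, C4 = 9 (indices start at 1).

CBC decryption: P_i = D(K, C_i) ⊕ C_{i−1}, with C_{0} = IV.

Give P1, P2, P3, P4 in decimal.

P1 = 7, P2 = 15, P3 = 14, P4 = 11

P1: D(K, 14) = 3; 3 ⊕ 4 = 7.
P2: D(K, 12) = 1; 1 ⊕ 14 = 15.
P3: D(K, 15) = 2; 2 ⊕ 12 = 14.
P4: D(K, 9) = 4; 4 ⊕ 15 = 11.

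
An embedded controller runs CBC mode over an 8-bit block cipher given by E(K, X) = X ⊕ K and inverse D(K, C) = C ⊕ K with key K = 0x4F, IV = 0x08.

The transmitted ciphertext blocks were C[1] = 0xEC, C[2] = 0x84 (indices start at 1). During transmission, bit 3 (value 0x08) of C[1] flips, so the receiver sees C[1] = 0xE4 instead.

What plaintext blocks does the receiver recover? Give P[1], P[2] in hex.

P[1] = 0xA3, P[2] = 0x2F

CBC decryption: P_i = D(K, C_i) ⊕ C_{i−1}, with C_{0} = IV.
Only C[1] changed, to 0xE4. In CBC, a change in C_i garbles P_i and flips the same bit in P_{i+1}. Decrypting the received ciphertext:
P[1]: D(K, 0xE4) = 0xAB; 0xAB ⊕ 0x08 = 0xA3.
P[2]: D(K, 0x84) = 0xCB; 0xCB ⊕ 0xE4 = 0x2F.
Blocks that differ from the original plaintext: P[1], P[2].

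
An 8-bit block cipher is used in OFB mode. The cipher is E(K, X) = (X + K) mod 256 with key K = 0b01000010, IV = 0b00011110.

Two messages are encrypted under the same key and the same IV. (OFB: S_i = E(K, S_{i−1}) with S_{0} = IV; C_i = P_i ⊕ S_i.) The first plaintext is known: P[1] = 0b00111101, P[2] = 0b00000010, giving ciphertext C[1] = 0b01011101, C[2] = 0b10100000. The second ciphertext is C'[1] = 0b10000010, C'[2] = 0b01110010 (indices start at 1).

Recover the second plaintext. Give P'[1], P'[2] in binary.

In OFB with a reused IV, both messages share the same keystream S_i, so C_i ⊕ C'_i = P_i ⊕ P'_i and thus P'_i = P_i ⊕ C_i ⊕ C'_i.
P'[1]: 0b00111101 ⊕ 0b01011101 ⊕ 0b10000010 = 0b11100010.
P'[2]: 0b00000010 ⊕ 0b10100000 ⊕ 0b01110010 = 0b11010000.

P'[1] = 0b11100010, P'[2] = 0b11010000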